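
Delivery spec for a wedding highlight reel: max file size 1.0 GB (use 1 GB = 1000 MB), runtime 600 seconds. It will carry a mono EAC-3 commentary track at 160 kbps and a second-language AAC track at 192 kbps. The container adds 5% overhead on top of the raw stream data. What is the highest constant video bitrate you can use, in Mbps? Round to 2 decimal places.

Budget: 1.0 GB = 8000.0 Mb.
Stream payload after overhead: 8000.0 / 1.05 = 7619.0 Mb.
Total bitrate budget: 7619.0 Mb / 600 s = 12.698 Mbps.
Audio total: 160 + 192 = 352 kbps = 0.352 Mbps.
Video: 12.698 − 0.352 = 12.346 Mbps.

12.35 Mbps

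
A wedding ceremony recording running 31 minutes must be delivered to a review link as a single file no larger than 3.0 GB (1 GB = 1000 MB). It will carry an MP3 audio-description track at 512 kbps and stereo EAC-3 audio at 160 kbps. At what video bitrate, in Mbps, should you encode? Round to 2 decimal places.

12.23 Mbps

Budget: 3.0 GB = 24000.0 Mb.
31 min = 1860 s
Total bitrate budget: 24000.0 Mb / 1860 s = 12.903 Mbps.
Audio total: 512 + 160 = 672 kbps = 0.672 Mbps.
Video: 12.903 − 0.672 = 12.231 Mbps.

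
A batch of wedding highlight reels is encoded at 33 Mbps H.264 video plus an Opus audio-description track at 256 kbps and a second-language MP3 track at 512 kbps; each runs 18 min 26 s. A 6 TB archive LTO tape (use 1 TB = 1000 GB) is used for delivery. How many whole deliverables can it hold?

18 min 26 s = 1106 s
Audio total: 256 + 512 = 768 kbps = 0.768 Mbps.
Total bitrate: 33.768 Mbps.
Per item: 33.768 Mbps × 1106 s = 37,347 Mb = 4,668 MB.
Capacity: 6 TB = 48,000,000 Mb; 1285.23 items → 1285 complete.

1285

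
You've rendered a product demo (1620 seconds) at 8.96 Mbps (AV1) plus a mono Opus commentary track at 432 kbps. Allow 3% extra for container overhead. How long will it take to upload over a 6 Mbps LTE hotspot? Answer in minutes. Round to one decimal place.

43.5 minutes

Audio: 432 kbps = 0.432 Mbps.
Total bitrate: 9.392 Mbps.
File: 9.392 Mbps × 1620 s = 15215.0 Mb.
With 3% container overhead: ×1.03. → 15671.5 Mb.
At 6 Mbps: 15671.5 / 6 = 2611.9 s ≈ 43.5 minutes.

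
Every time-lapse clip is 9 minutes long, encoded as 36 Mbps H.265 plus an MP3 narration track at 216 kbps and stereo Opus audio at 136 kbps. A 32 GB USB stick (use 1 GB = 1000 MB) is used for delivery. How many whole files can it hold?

9 min = 540 s
Audio total: 216 + 136 = 352 kbps = 0.352 Mbps.
Total bitrate: 36.352 Mbps.
Per item: 36.352 Mbps × 540 s = 19,630 Mb = 2,454 MB.
Capacity: 32 GB = 256,000 Mb; 13.04 items → 13 complete.

13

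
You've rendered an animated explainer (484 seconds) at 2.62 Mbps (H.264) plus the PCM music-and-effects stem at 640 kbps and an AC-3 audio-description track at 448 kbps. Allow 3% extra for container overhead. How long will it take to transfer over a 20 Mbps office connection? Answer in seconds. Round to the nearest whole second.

Audio total: 640 + 448 = 1088 kbps = 1.088 Mbps.
Total bitrate: 3.708 Mbps.
File: 3.708 Mbps × 484 s = 1794.7 Mb.
With 3% container overhead: ×1.03. → 1848.5 Mb.
At 20 Mbps: 1848.5 / 20 = 92.4 s ≈ 92.4 seconds.

92 seconds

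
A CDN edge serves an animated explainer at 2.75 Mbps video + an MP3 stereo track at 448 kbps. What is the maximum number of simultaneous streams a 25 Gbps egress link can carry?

Audio: 448 kbps = 0.448 Mbps.
Per-viewer media rate: 3.198 Mbps.
25 Gbps = 25,000 Mbps; 25,000 / 3.198 = 7817.39 → 7817 viewers.

7817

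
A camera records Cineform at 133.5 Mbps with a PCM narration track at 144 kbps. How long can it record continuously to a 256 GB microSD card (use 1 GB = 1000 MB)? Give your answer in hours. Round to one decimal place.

Audio: 144 kbps = 0.144 Mbps.
Total bitrate: 133.5 + 0.144 = 133.644 Mbps.
Capacity: 256 GB = 2,048,000 Mb.
Recording time: 2,048,000 / 133.644 = 15,324 s ≈ 4.26 hours.

4.3 hours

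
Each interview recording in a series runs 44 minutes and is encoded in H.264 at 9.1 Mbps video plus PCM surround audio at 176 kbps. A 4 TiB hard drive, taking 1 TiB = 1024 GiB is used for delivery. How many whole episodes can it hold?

1436

44 min = 2640 s
Audio: 176 kbps = 0.176 Mbps.
Total bitrate: 9.276 Mbps.
Per item: 9.276 Mbps × 2640 s = 24,489 Mb = 3,061 MB.
Capacity: 4 TiB = 35,184,372 Mb; 1436.76 items → 1436 complete.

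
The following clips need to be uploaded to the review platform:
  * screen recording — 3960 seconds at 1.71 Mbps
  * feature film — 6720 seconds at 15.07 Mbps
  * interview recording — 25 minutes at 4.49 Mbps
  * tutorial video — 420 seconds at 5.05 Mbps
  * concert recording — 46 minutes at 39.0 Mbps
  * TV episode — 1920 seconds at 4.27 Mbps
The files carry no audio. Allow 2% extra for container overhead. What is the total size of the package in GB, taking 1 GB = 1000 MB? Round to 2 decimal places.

29.67 GB

screen recording: 1.710 Mbps × 3960 s × 1.02 = 6907.0 Mb
feature film: 15.070 Mbps × 6720 s × 1.02 = 103295.8 Mb
interview recording: 4.490 Mbps × 1500 s × 1.02 = 6869.7 Mb
tutorial video: 5.050 Mbps × 420 s × 1.02 = 2163.4 Mb
concert recording: 39.000 Mbps × 2760 s × 1.02 = 109792.8 Mb
TV episode: 4.270 Mbps × 1920 s × 1.02 = 8362.4 Mb
Total: 237391.1 Mb = 29673.9 MB.
= 29.67 GB.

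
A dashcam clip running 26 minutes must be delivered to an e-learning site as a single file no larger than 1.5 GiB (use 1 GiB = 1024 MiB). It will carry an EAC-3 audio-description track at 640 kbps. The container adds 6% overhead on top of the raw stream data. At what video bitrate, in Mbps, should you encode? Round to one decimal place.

Budget: 1.5 GiB = 12884.9 Mb.
Stream payload after overhead: 12884.9 / 1.06 = 12155.6 Mb.
26 min = 1560 s
Total bitrate budget: 12155.6 Mb / 1560 s = 7.792 Mbps.
Audio: 640 kbps = 0.640 Mbps.
Video: 7.792 − 0.640 = 7.152 Mbps.

7.2 Mbps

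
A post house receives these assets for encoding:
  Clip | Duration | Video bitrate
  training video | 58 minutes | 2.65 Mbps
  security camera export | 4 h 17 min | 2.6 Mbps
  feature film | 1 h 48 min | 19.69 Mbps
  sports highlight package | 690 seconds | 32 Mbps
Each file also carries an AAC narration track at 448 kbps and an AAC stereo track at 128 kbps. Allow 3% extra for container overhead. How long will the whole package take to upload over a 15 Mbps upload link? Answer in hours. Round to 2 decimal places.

4.08 hours

Audio total: 448 + 128 = 576 kbps = 0.576 Mbps.
training video: 3.226 Mbps × 3480 s × 1.03 = 11563.3 Mb
security camera export: 3.176 Mbps × 15420 s × 1.03 = 50443.1 Mb
feature film: 20.266 Mbps × 6480 s × 1.03 = 135263.4 Mb
sports highlight package: 32.576 Mbps × 690 s × 1.03 = 23151.8 Mb
Total: 220421.6 Mb = 27552.7 MB.
At 15 Mbps: 220421.6 / 15 = 14695 s ≈ 4.08 hours.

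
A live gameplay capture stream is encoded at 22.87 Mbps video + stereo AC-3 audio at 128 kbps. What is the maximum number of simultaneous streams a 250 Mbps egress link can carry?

Audio: 128 kbps = 0.128 Mbps.
Per-viewer media rate: 22.998 Mbps.
250 Mbps = 250.0 Mbps; 250.0 / 22.998 = 10.87 → 10 viewers.

10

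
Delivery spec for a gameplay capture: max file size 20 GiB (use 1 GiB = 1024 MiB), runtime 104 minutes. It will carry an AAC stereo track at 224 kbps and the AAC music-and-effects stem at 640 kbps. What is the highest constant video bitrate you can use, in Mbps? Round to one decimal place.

Budget: 20 GiB = 171798.7 Mb.
104 min = 6240 s
Total bitrate budget: 171798.7 Mb / 6240 s = 27.532 Mbps.
Audio total: 224 + 640 = 864 kbps = 0.864 Mbps.
Video: 27.532 − 0.864 = 26.668 Mbps.

26.7 Mbps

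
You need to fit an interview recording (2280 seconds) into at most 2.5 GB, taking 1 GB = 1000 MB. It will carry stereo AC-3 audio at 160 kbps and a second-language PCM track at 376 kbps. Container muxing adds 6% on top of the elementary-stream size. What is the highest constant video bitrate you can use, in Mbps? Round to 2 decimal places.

7.74 Mbps

Budget: 2.5 GB = 20000.0 Mb.
Stream payload after overhead: 20000.0 / 1.06 = 18867.9 Mb.
Total bitrate budget: 18867.9 Mb / 2280 s = 8.275 Mbps.
Audio total: 160 + 376 = 536 kbps = 0.536 Mbps.
Video: 8.275 − 0.536 = 7.739 Mbps.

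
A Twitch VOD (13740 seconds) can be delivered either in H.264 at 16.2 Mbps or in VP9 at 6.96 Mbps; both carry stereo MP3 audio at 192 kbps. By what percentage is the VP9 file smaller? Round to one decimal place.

Audio: 192 kbps = 0.192 Mbps.
H.264: 16.392 Mbps × 13740 s = 225226.1 Mb = 26.220 GiB.
VP9: 7.152 Mbps × 13740 s = 98268.5 Mb = 11.440 GiB.
Reduction: (1 − 11.440/26.220) × 100 = 56.37%.

56.4%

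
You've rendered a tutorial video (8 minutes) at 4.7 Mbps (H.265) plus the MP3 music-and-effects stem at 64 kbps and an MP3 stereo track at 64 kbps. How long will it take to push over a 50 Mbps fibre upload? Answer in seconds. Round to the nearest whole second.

46 seconds

8 min = 480 s
Audio total: 64 + 64 = 128 kbps = 0.128 Mbps.
Total bitrate: 4.828 Mbps.
File: 4.828 Mbps × 480 s = 2317.4 Mb.
At 50 Mbps: 2317.4 / 50 = 46.3 s ≈ 46.3 seconds.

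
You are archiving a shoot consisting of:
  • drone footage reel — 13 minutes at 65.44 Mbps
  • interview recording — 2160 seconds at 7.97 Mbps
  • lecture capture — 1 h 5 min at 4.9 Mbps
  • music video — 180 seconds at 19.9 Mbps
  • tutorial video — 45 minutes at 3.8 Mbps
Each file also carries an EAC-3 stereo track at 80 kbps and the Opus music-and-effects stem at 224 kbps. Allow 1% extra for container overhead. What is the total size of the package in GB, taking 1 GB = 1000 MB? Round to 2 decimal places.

Audio total: 80 + 224 = 304 kbps = 0.304 Mbps.
drone footage reel: 65.744 Mbps × 780 s × 1.01 = 51793.1 Mb
interview recording: 8.274 Mbps × 2160 s × 1.01 = 18050.6 Mb
lecture capture: 5.204 Mbps × 3900 s × 1.01 = 20498.6 Mb
music video: 20.204 Mbps × 180 s × 1.01 = 3673.1 Mb
tutorial video: 4.104 Mbps × 2700 s × 1.01 = 11191.6 Mb
Total: 105206.9 Mb = 13150.9 MB.
= 13.15 GB.

13.15 GB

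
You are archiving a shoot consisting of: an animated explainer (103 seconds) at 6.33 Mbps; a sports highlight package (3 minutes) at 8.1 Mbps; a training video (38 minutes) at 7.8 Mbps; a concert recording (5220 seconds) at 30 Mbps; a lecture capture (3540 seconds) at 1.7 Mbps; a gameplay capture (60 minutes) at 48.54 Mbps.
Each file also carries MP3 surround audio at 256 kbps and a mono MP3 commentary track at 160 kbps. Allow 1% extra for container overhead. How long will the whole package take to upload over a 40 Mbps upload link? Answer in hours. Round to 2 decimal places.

2.55 hours

Audio total: 256 + 160 = 416 kbps = 0.416 Mbps.
animated explainer: 6.746 Mbps × 103 s × 1.01 = 701.8 Mb
sports highlight package: 8.516 Mbps × 180 s × 1.01 = 1548.2 Mb
training video: 8.216 Mbps × 2280 s × 1.01 = 18919.8 Mb
concert recording: 30.416 Mbps × 5220 s × 1.01 = 160359.2 Mb
lecture capture: 2.116 Mbps × 3540 s × 1.01 = 7565.5 Mb
gameplay capture: 48.956 Mbps × 3600 s × 1.01 = 178004.0 Mb
Total: 367098.6 Mb = 45887.3 MB.
At 40 Mbps: 367098.6 / 40 = 9177 s ≈ 2.55 hours.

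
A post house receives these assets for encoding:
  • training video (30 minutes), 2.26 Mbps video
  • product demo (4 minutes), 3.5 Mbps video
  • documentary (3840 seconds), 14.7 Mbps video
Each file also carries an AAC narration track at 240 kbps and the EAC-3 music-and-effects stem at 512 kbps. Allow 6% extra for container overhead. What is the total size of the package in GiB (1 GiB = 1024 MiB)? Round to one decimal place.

Audio total: 240 + 512 = 752 kbps = 0.752 Mbps.
training video: 3.012 Mbps × 1800 s × 1.06 = 5746.9 Mb
product demo: 4.252 Mbps × 240 s × 1.06 = 1081.7 Mb
documentary: 15.452 Mbps × 3840 s × 1.06 = 62895.8 Mb
Total: 69724.4 Mb = 8715.6 MB.
= 8.117 GiB.

8.1 GiB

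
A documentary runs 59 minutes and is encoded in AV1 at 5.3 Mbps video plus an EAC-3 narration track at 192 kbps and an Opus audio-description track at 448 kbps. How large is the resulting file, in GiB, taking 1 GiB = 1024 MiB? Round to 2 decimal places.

59 min = 3540 s
Audio total: 192 + 448 = 640 kbps = 0.640 Mbps.
Total bitrate: 5.3 + 0.640 = 5.940 Mbps.
Stream data: 5.940 Mbps × 3540 s = 21027.6 Mb.
21,028 Mb = 2,628,450,000 bytes ÷ 1,073,741,824 = 2.448 GiB.

2.45 GiB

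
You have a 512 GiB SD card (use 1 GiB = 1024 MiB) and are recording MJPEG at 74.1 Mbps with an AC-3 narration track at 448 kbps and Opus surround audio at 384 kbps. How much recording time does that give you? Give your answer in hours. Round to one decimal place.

16.3 hours

Audio total: 448 + 384 = 832 kbps = 0.832 Mbps.
Total bitrate: 74.1 + 0.832 = 74.932 Mbps.
Capacity: 512 GiB = 4,398,047 Mb.
Recording time: 4,398,047 / 74.932 = 58,694 s ≈ 16.3 hours.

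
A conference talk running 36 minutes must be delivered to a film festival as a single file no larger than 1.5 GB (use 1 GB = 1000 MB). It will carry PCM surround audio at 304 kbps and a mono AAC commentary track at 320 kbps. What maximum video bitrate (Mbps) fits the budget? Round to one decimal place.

Budget: 1.5 GB = 12000.0 Mb.
36 min = 2160 s
Total bitrate budget: 12000.0 Mb / 2160 s = 5.556 Mbps.
Audio total: 304 + 320 = 624 kbps = 0.624 Mbps.
Video: 5.556 − 0.624 = 4.932 Mbps.

4.9 Mbps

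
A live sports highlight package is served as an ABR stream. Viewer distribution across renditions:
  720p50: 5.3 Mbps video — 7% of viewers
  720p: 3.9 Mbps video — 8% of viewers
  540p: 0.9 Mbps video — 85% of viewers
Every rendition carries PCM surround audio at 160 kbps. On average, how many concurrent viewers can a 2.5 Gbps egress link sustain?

1554

Audio: 160 kbps = 0.160 Mbps.
Average per-viewer bitrate: 0.07×5.460 + 0.08×4.060 + 0.85×1.060 = 1.608 Mbps.
2.5 Gbps = 2,500 Mbps; 2,500 / 1.608 = 1554.73 → 1554.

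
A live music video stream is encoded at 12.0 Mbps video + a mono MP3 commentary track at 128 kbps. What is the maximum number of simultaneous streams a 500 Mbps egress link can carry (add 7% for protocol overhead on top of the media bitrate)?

Audio: 128 kbps = 0.128 Mbps.
Per-viewer media rate: 12.128 Mbps.
On the wire with 7% overhead: 12.977 Mbps.
500 Mbps = 500.0 Mbps; 500.0 / 12.977 = 38.53 → 38 viewers.

38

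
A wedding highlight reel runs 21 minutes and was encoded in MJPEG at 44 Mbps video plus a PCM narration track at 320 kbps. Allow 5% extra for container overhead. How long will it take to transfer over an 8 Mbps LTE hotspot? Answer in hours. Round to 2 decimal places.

21 min = 1260 s
Audio: 320 kbps = 0.320 Mbps.
Total bitrate: 44.320 Mbps.
File: 44.320 Mbps × 1260 s = 55843.2 Mb.
With 5% container overhead: ×1.05. → 58635.4 Mb.
At 8 Mbps: 58635.4 / 8 = 7329.4 s ≈ 2.04 hours.

2.04 hours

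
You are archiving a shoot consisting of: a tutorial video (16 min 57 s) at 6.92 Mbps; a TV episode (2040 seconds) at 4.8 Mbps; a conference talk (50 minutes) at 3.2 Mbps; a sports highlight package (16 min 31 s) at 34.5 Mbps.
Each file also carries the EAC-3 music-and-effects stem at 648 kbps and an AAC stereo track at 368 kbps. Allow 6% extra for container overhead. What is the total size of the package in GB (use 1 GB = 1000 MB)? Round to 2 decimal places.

8.98 GB

Audio total: 648 + 368 = 1016 kbps = 1.016 Mbps.
tutorial video: 7.936 Mbps × 1017 s × 1.06 = 8555.2 Mb
TV episode: 5.816 Mbps × 2040 s × 1.06 = 12576.5 Mb
conference talk: 4.216 Mbps × 3000 s × 1.06 = 13406.9 Mb
sports highlight package: 35.516 Mbps × 991 s × 1.06 = 37308.1 Mb
Total: 71846.7 Mb = 8980.8 MB.
= 8.981 GB.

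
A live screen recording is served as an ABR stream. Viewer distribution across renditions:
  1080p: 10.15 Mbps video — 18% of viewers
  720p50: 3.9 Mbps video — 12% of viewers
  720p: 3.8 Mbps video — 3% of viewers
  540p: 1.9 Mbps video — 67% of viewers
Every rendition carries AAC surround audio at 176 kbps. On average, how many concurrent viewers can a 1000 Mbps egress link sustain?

Audio: 176 kbps = 0.176 Mbps.
Average per-viewer bitrate: 0.18×10.326 + 0.12×4.076 + 0.03×3.976 + 0.67×2.076 = 3.858 Mbps.
1000 Mbps = 1,000 Mbps; 1,000 / 3.858 = 259.20 → 259.

259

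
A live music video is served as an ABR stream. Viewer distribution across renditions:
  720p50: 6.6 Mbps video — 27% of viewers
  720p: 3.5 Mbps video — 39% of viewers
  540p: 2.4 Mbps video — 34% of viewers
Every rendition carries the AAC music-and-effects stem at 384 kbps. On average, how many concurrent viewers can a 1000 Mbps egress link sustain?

230

Audio: 384 kbps = 0.384 Mbps.
Average per-viewer bitrate: 0.27×6.984 + 0.39×3.884 + 0.34×2.784 = 4.347 Mbps.
1000 Mbps = 1,000 Mbps; 1,000 / 4.347 = 230.04 → 230.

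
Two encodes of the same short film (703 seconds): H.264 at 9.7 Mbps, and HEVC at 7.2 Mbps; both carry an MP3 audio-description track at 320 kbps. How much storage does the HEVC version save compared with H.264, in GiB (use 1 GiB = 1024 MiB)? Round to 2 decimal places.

0.20 GiB

Audio: 320 kbps = 0.320 Mbps.
H.264: 10.020 Mbps × 703 s = 7044.1 Mb = 0.820 GiB.
HEVC: 7.520 Mbps × 703 s = 5286.6 Mb = 0.615 GiB.
Saving: 0.820 − 0.615 = 0.205 GiB.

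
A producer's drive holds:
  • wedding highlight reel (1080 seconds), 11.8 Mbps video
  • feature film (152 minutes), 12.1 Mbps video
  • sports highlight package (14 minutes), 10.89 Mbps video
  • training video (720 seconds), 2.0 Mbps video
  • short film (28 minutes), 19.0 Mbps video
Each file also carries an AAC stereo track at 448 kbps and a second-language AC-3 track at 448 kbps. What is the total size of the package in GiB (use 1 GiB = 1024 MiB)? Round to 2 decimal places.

Audio total: 448 + 448 = 896 kbps = 0.896 Mbps.
wedding highlight reel: 12.696 Mbps × 1080 s = 13711.7 Mb
feature film: 12.996 Mbps × 9120 s = 118523.5 Mb
sports highlight package: 11.786 Mbps × 840 s = 9900.2 Mb
training video: 2.896 Mbps × 720 s = 2085.1 Mb
short film: 19.896 Mbps × 1680 s = 33425.3 Mb
Total: 177645.8 Mb = 22205.7 MB.
= 20.68 GiB.

20.68 GiB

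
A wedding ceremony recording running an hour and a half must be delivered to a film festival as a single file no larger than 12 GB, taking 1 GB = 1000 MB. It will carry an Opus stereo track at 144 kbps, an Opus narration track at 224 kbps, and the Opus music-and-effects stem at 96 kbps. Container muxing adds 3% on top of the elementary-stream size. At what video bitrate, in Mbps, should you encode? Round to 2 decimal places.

Budget: 12 GB = 96000.0 Mb.
Stream payload after overhead: 96000.0 / 1.03 = 93203.9 Mb.
1.5 h = 5400 s
Total bitrate budget: 93203.9 Mb / 5400 s = 17.260 Mbps.
Audio total: 144 + 224 + 96 = 464 kbps = 0.464 Mbps.
Video: 17.260 − 0.464 = 16.796 Mbps.

16.80 Mbps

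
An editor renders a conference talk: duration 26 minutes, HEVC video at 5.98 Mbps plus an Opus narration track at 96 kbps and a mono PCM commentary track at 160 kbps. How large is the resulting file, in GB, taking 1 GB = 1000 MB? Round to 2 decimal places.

1.22 GB

26 min = 1560 s
Audio total: 96 + 160 = 256 kbps = 0.256 Mbps.
Total bitrate: 5.98 + 0.256 = 6.236 Mbps.
Stream data: 6.236 Mbps × 1560 s = 9728.2 Mb.
9,728 Mb ÷ 8 = 1,216 MB → 1.216 GB.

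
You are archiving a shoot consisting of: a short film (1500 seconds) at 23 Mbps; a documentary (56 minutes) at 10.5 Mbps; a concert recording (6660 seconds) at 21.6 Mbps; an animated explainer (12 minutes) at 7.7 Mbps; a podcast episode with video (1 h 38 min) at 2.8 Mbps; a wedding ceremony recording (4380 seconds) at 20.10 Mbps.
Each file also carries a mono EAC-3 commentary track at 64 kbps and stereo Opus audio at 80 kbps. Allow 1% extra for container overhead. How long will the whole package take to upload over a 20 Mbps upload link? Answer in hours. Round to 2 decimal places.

4.59 hours

Audio total: 64 + 80 = 144 kbps = 0.144 Mbps.
short film: 23.144 Mbps × 1500 s × 1.01 = 35063.2 Mb
documentary: 10.644 Mbps × 3360 s × 1.01 = 36121.5 Mb
concert recording: 21.744 Mbps × 6660 s × 1.01 = 146263.2 Mb
animated explainer: 7.844 Mbps × 720 s × 1.01 = 5704.2 Mb
podcast episode with video: 2.944 Mbps × 5880 s × 1.01 = 17483.8 Mb
wedding ceremony recording: 20.244 Mbps × 4380 s × 1.01 = 89555.4 Mb
Total: 330191.2 Mb = 41273.9 MB.
At 20 Mbps: 330191.2 / 20 = 16510 s ≈ 4.59 hours.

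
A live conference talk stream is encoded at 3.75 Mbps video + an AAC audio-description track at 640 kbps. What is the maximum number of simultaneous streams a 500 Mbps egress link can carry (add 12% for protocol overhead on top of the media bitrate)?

Audio: 640 kbps = 0.640 Mbps.
Per-viewer media rate: 4.390 Mbps.
On the wire with 12% overhead: 4.917 Mbps.
500 Mbps = 500.0 Mbps; 500.0 / 4.917 = 101.69 → 101 viewers.

101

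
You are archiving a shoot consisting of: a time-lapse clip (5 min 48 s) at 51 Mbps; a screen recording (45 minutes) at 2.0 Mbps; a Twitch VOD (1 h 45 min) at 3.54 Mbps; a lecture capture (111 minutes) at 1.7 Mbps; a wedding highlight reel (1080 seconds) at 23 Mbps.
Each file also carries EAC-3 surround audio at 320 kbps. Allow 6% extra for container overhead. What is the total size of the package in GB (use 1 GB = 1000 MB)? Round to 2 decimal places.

11.54 GB

Audio: 320 kbps = 0.320 Mbps.
time-lapse clip: 51.320 Mbps × 348 s × 1.06 = 18930.9 Mb
screen recording: 2.320 Mbps × 2700 s × 1.06 = 6639.8 Mb
Twitch VOD: 3.860 Mbps × 6300 s × 1.06 = 25777.1 Mb
lecture capture: 2.020 Mbps × 6660 s × 1.06 = 14260.4 Mb
wedding highlight reel: 23.320 Mbps × 1080 s × 1.06 = 26696.7 Mb
Total: 92305.0 Mb = 11538.1 MB.
= 11.54 GB.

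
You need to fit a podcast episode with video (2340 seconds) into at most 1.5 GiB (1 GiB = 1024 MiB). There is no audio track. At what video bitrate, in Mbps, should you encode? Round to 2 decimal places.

Budget: 1.5 GiB = 12884.9 Mb.
Total bitrate budget: 12884.9 Mb / 2340 s = 5.506 Mbps.

5.51 Mbps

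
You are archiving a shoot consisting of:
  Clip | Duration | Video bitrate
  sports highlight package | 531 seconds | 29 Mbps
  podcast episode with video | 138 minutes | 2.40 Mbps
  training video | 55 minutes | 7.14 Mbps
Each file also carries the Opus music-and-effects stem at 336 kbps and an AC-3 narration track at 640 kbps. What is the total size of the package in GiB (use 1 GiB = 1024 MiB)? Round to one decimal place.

8.2 GiB

Audio total: 336 + 640 = 976 kbps = 0.976 Mbps.
sports highlight package: 29.976 Mbps × 531 s = 15917.3 Mb
podcast episode with video: 3.376 Mbps × 8280 s = 27953.3 Mb
training video: 8.116 Mbps × 3300 s = 26782.8 Mb
Total: 70653.3 Mb = 8831.7 MB.
= 8.225 GiB.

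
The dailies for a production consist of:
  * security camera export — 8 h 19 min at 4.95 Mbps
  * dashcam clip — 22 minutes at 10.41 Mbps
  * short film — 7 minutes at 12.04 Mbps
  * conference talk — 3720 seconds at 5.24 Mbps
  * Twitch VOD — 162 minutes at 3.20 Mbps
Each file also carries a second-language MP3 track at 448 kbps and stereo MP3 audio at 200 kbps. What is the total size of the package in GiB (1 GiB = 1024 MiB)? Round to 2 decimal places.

28.74 GiB

Audio total: 448 + 200 = 648 kbps = 0.648 Mbps.
security camera export: 5.598 Mbps × 29940 s = 167604.1 Mb
dashcam clip: 11.058 Mbps × 1320 s = 14596.6 Mb
short film: 12.688 Mbps × 420 s = 5329.0 Mb
conference talk: 5.888 Mbps × 3720 s = 21903.4 Mb
Twitch VOD: 3.848 Mbps × 9720 s = 37402.6 Mb
Total: 246835.6 Mb = 30854.4 MB.
= 28.74 GiB.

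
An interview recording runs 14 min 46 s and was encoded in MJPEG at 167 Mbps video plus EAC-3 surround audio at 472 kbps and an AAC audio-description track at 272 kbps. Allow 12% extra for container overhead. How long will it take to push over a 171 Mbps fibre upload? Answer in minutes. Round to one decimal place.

14 min 46 s = 886 s
Audio total: 472 + 272 = 744 kbps = 0.744 Mbps.
Total bitrate: 167.744 Mbps.
File: 167.744 Mbps × 886 s = 148621.2 Mb.
With 12% container overhead: ×1.12. → 166455.7 Mb.
At 171 Mbps: 166455.7 / 171 = 973.4 s ≈ 16.2 minutes.

16.2 minutes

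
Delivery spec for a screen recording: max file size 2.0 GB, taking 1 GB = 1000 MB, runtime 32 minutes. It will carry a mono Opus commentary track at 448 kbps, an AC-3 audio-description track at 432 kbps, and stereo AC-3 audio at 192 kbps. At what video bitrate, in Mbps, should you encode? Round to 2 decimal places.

7.26 Mbps

Budget: 2.0 GB = 16000.0 Mb.
32 min = 1920 s
Total bitrate budget: 16000.0 Mb / 1920 s = 8.333 Mbps.
Audio total: 448 + 432 + 192 = 1072 kbps = 1.072 Mbps.
Video: 8.333 − 1.072 = 7.261 Mbps.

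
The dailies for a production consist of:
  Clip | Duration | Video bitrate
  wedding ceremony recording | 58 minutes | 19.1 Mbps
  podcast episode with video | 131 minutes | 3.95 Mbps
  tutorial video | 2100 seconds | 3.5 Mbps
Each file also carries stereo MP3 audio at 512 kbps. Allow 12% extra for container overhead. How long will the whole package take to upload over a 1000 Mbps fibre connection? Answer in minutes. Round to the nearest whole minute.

Audio: 512 kbps = 0.512 Mbps.
wedding ceremony recording: 19.612 Mbps × 3480 s × 1.12 = 76439.7 Mb
podcast episode with video: 4.462 Mbps × 7860 s × 1.12 = 39279.9 Mb
tutorial video: 4.012 Mbps × 2100 s × 1.12 = 9436.2 Mb
Total: 125155.8 Mb = 15644.5 MB.
At 1000 Mbps: 125155.8 / 1000 = 125 s ≈ 2.09 minutes.

2 minutes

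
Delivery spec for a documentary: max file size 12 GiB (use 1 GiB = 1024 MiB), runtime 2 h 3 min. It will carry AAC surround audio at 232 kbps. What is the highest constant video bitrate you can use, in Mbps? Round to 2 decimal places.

13.74 Mbps

Budget: 12 GiB = 103079.2 Mb.
2 h 3 min = 123 min = 7380 s
Total bitrate budget: 103079.2 Mb / 7380 s = 13.967 Mbps.
Audio: 232 kbps = 0.232 Mbps.
Video: 13.967 − 0.232 = 13.735 Mbps.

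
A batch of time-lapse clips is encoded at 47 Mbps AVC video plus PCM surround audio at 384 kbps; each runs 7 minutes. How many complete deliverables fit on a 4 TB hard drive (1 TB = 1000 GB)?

7 min = 420 s
Audio: 384 kbps = 0.384 Mbps.
Total bitrate: 47.384 Mbps.
Per item: 47.384 Mbps × 420 s = 19,901 Mb = 2,488 MB.
Capacity: 4 TB = 32,000,000 Mb; 1607.94 items → 1607 complete.

1607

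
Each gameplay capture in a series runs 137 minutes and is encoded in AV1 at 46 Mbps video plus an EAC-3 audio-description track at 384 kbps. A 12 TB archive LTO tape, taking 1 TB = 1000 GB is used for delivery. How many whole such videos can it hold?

137 min = 8220 s
Audio: 384 kbps = 0.384 Mbps.
Total bitrate: 46.384 Mbps.
Per item: 46.384 Mbps × 8220 s = 381,276 Mb = 47,660 MB.
Capacity: 12 TB = 96,000,000 Mb; 251.79 items → 251 complete.

251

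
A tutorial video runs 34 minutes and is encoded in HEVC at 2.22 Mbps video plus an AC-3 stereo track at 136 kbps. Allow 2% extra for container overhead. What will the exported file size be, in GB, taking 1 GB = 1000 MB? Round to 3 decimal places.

34 min = 2040 s
Audio: 136 kbps = 0.136 Mbps.
Total bitrate: 2.22 + 0.136 = 2.356 Mbps.
Stream data: 2.356 Mbps × 2040 s = 4806.2 Mb.
With 2% container overhead: ×1.02.
4,902 Mb ÷ 8 = 612.8 MB → 0.6128 GB.

0.613 GB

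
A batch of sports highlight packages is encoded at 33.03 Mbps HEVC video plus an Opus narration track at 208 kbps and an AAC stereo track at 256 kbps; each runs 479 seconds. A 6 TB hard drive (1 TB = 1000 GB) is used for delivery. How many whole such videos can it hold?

2991

Audio total: 208 + 256 = 464 kbps = 0.464 Mbps.
Total bitrate: 33.494 Mbps.
Per item: 33.494 Mbps × 479 s = 16,044 Mb = 2,005 MB.
Capacity: 6 TB = 48,000,000 Mb; 2991.84 items → 2991 complete.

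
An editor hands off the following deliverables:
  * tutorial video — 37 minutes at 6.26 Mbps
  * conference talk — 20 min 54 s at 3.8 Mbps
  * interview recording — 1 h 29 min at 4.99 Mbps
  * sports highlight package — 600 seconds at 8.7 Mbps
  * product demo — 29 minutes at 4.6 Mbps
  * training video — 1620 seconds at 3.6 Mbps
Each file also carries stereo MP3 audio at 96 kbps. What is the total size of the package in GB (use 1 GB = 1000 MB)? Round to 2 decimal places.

Audio: 96 kbps = 0.096 Mbps.
tutorial video: 6.356 Mbps × 2220 s = 14110.3 Mb
conference talk: 3.896 Mbps × 1254 s = 4885.6 Mb
interview recording: 5.086 Mbps × 5340 s = 27159.2 Mb
sports highlight package: 8.796 Mbps × 600 s = 5277.6 Mb
product demo: 4.696 Mbps × 1740 s = 8171.0 Mb
training video: 3.696 Mbps × 1620 s = 5987.5 Mb
Total: 65591.3 Mb = 8198.9 MB.
= 8.199 GB.

8.20 GB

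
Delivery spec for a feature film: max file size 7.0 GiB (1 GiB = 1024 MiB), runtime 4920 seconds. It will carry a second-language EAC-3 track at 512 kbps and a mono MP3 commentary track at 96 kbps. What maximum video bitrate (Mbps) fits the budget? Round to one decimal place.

Budget: 7.0 GiB = 60129.5 Mb.
Total bitrate budget: 60129.5 Mb / 4920 s = 12.221 Mbps.
Audio total: 512 + 96 = 608 kbps = 0.608 Mbps.
Video: 12.221 − 0.608 = 11.613 Mbps.

11.6 Mbps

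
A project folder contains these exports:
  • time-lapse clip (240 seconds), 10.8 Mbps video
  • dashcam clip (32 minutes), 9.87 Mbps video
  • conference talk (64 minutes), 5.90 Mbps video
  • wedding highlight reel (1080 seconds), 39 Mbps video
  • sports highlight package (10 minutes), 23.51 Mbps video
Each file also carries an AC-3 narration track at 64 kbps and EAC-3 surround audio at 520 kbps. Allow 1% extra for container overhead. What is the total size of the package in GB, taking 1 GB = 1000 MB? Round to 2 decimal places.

Audio total: 64 + 520 = 584 kbps = 0.584 Mbps.
time-lapse clip: 11.384 Mbps × 240 s × 1.01 = 2759.5 Mb
dashcam clip: 10.454 Mbps × 1920 s × 1.01 = 20272.4 Mb
conference talk: 6.484 Mbps × 3840 s × 1.01 = 25147.5 Mb
wedding highlight reel: 39.584 Mbps × 1080 s × 1.01 = 43178.2 Mb
sports highlight package: 24.094 Mbps × 600 s × 1.01 = 14601.0 Mb
Total: 105958.6 Mb = 13244.8 MB.
= 13.24 GB.

13.24 GB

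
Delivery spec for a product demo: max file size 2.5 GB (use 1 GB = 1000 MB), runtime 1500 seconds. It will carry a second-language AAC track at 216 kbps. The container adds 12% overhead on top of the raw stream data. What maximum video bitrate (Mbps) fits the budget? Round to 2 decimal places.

Budget: 2.5 GB = 20000.0 Mb.
Stream payload after overhead: 20000.0 / 1.12 = 17857.1 Mb.
Total bitrate budget: 17857.1 Mb / 1500 s = 11.905 Mbps.
Audio: 216 kbps = 0.216 Mbps.
Video: 11.905 − 0.216 = 11.689 Mbps.

11.69 Mbps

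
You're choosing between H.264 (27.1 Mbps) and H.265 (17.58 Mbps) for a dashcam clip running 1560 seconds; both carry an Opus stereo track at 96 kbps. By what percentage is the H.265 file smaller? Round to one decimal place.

Audio: 96 kbps = 0.096 Mbps.
H.264: 27.196 Mbps × 1560 s = 42425.8 Mb = 5.303 GB.
H.265: 17.676 Mbps × 1560 s = 27574.6 Mb = 3.447 GB.
Reduction: (1 − 3.447/5.303) × 100 = 35.01%.

35.0%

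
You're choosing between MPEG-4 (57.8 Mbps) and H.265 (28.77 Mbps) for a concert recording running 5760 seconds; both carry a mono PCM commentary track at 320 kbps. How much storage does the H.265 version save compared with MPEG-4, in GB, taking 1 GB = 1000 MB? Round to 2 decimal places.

20.90 GB

Audio: 320 kbps = 0.320 Mbps.
MPEG-4: 58.120 Mbps × 5760 s = 334771.2 Mb = 41.846 GB.
H.265: 29.090 Mbps × 5760 s = 167558.4 Mb = 20.945 GB.
Saving: 41.846 − 20.945 = 20.902 GB.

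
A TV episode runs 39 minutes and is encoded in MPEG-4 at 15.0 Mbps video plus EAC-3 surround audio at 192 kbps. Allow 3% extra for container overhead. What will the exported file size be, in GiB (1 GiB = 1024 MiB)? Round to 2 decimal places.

39 min = 2340 s
Audio: 192 kbps = 0.192 Mbps.
Total bitrate: 15.0 + 0.192 = 15.192 Mbps.
Stream data: 15.192 Mbps × 2340 s = 35549.3 Mb.
With 3% container overhead: ×1.03.
36,616 Mb = 4,576,969,800 bytes ÷ 1,073,741,824 = 4.263 GiB.

4.26 GiB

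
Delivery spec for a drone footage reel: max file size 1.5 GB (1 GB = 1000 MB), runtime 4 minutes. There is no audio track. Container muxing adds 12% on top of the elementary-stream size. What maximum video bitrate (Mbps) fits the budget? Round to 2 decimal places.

44.64 Mbps

Budget: 1.5 GB = 12000.0 Mb.
Stream payload after overhead: 12000.0 / 1.12 = 10714.3 Mb.
4 min = 240 s
Total bitrate budget: 10714.3 Mb / 240 s = 44.643 Mbps.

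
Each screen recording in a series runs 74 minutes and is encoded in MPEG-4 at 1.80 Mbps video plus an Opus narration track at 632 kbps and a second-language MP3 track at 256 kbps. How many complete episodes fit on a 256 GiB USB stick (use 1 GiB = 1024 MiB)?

184

74 min = 4440 s
Audio total: 632 + 256 = 888 kbps = 0.888 Mbps.
Total bitrate: 2.688 Mbps.
Per item: 2.688 Mbps × 4440 s = 11,935 Mb = 1,492 MB.
Capacity: 256 GiB = 2,199,023 Mb; 184.25 items → 184 complete.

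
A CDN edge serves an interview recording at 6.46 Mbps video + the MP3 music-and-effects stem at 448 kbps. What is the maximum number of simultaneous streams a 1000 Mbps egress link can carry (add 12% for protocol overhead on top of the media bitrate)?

129

Audio: 448 kbps = 0.448 Mbps.
Per-viewer media rate: 6.908 Mbps.
On the wire with 12% overhead: 7.737 Mbps.
1000 Mbps = 1,000 Mbps; 1,000 / 7.737 = 129.25 → 129 viewers.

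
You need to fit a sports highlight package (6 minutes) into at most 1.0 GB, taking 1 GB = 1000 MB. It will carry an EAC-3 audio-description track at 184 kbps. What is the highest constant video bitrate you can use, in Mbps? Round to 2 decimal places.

Budget: 1.0 GB = 8000.0 Mb.
6 min = 360 s
Total bitrate budget: 8000.0 Mb / 360 s = 22.222 Mbps.
Audio: 184 kbps = 0.184 Mbps.
Video: 22.222 − 0.184 = 22.038 Mbps.

22.04 Mbps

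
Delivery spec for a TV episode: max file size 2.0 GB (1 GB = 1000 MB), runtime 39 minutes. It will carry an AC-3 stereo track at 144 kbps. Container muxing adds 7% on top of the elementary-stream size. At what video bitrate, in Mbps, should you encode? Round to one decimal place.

Budget: 2.0 GB = 16000.0 Mb.
Stream payload after overhead: 16000.0 / 1.07 = 14953.3 Mb.
39 min = 2340 s
Total bitrate budget: 14953.3 Mb / 2340 s = 6.390 Mbps.
Audio: 144 kbps = 0.144 Mbps.
Video: 6.390 − 0.144 = 6.246 Mbps.

6.2 Mbps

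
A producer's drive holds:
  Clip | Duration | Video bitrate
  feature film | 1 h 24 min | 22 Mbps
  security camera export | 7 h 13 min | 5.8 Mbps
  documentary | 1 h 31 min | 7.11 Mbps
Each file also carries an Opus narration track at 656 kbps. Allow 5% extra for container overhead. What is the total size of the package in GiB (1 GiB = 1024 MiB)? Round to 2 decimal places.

Audio: 656 kbps = 0.656 Mbps.
feature film: 22.656 Mbps × 5040 s × 1.05 = 119895.6 Mb
security camera export: 6.456 Mbps × 25980 s × 1.05 = 176113.2 Mb
documentary: 7.766 Mbps × 5460 s × 1.05 = 44522.5 Mb
Total: 340531.3 Mb = 42566.4 MB.
= 39.64 GiB.

39.64 GiB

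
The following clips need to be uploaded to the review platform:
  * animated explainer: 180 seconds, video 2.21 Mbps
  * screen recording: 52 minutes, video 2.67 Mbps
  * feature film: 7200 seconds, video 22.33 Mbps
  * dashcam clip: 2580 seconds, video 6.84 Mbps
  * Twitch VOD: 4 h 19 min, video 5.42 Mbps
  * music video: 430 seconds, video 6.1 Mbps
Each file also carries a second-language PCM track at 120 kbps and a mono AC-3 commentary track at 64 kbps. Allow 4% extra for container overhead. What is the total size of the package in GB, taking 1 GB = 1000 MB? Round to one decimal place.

Audio total: 120 + 64 = 184 kbps = 0.184 Mbps.
animated explainer: 2.394 Mbps × 180 s × 1.04 = 448.2 Mb
screen recording: 2.854 Mbps × 3120 s × 1.04 = 9260.7 Mb
feature film: 22.514 Mbps × 7200 s × 1.04 = 168584.8 Mb
dashcam clip: 7.024 Mbps × 2580 s × 1.04 = 18846.8 Mb
Twitch VOD: 5.604 Mbps × 15540 s × 1.04 = 90569.6 Mb
music video: 6.284 Mbps × 430 s × 1.04 = 2810.2 Mb
Total: 290520.3 Mb = 36315.0 MB.
= 36.32 GB.

36.3 GB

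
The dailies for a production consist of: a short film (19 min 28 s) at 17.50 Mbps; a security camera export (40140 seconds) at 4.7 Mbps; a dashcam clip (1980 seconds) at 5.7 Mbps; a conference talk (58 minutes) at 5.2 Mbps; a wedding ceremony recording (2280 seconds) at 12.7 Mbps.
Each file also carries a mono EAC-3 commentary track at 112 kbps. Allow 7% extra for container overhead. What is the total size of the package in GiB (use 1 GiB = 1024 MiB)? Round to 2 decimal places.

34.00 GiB

Audio: 112 kbps = 0.112 Mbps.
short film: 17.612 Mbps × 1168 s × 1.07 = 22010.8 Mb
security camera export: 4.812 Mbps × 40140 s × 1.07 = 206674.4 Mb
dashcam clip: 5.812 Mbps × 1980 s × 1.07 = 12313.3 Mb
conference talk: 5.312 Mbps × 3480 s × 1.07 = 19779.8 Mb
wedding ceremony recording: 12.812 Mbps × 2280 s × 1.07 = 31256.2 Mb
Total: 292034.4 Mb = 36504.3 MB.
= 34.00 GiB.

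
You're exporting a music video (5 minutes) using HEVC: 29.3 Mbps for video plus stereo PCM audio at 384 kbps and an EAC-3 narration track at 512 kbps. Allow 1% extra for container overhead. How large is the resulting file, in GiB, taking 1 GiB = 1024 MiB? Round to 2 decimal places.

5 min = 300 s
Audio total: 384 + 512 = 896 kbps = 0.896 Mbps.
Total bitrate: 29.3 + 0.896 = 30.196 Mbps.
Stream data: 30.196 Mbps × 300 s = 9058.8 Mb.
With 1% container overhead: ×1.01.
9,149 Mb = 1,143,673,500 bytes ÷ 1,073,741,824 = 1.065 GiB.

1.07 GiB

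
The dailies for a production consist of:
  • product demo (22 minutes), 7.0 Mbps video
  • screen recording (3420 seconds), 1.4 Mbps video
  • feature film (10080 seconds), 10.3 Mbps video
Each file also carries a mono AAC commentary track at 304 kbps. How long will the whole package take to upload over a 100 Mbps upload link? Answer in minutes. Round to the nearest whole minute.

Audio: 304 kbps = 0.304 Mbps.
product demo: 7.304 Mbps × 1320 s = 9641.3 Mb
screen recording: 1.704 Mbps × 3420 s = 5827.7 Mb
feature film: 10.604 Mbps × 10080 s = 106888.3 Mb
Total: 122357.3 Mb = 15294.7 MB.
At 100 Mbps: 122357.3 / 100 = 1224 s ≈ 20.4 minutes.

20 minutes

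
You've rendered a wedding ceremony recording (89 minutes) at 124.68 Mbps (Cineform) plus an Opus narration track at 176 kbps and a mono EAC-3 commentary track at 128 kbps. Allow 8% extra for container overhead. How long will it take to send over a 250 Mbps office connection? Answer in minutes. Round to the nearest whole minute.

89 min = 5340 s
Audio total: 176 + 128 = 304 kbps = 0.304 Mbps.
Total bitrate: 124.984 Mbps.
File: 124.984 Mbps × 5340 s = 667414.6 Mb.
With 8% container overhead: ×1.08. → 720807.7 Mb.
At 250 Mbps: 720807.7 / 250 = 2883.2 s ≈ 48.1 minutes.

48 minutes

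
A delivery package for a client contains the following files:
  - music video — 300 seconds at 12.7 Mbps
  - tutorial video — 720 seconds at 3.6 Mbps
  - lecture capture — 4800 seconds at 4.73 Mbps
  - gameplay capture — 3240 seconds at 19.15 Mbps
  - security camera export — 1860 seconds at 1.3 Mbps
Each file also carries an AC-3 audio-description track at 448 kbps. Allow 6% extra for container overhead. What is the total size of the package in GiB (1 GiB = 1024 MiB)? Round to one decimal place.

12.2 GiB

Audio: 448 kbps = 0.448 Mbps.
music video: 13.148 Mbps × 300 s × 1.06 = 4181.1 Mb
tutorial video: 4.048 Mbps × 720 s × 1.06 = 3089.4 Mb
lecture capture: 5.178 Mbps × 4800 s × 1.06 = 26345.7 Mb
gameplay capture: 19.598 Mbps × 3240 s × 1.06 = 67307.4 Mb
security camera export: 1.748 Mbps × 1860 s × 1.06 = 3446.4 Mb
Total: 104369.9 Mb = 13046.2 MB.
= 12.15 GiB.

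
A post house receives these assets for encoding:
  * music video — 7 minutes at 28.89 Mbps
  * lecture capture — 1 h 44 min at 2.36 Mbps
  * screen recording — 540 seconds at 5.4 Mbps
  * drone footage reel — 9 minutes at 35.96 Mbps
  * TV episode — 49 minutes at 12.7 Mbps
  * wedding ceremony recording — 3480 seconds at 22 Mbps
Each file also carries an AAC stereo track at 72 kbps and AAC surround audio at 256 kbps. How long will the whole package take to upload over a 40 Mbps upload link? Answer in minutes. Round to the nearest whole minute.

70 minutes

Audio total: 72 + 256 = 328 kbps = 0.328 Mbps.
music video: 29.218 Mbps × 420 s = 12271.6 Mb
lecture capture: 2.688 Mbps × 6240 s = 16773.1 Mb
screen recording: 5.728 Mbps × 540 s = 3093.1 Mb
drone footage reel: 36.288 Mbps × 540 s = 19595.5 Mb
TV episode: 13.028 Mbps × 2940 s = 38302.3 Mb
wedding ceremony recording: 22.328 Mbps × 3480 s = 77701.4 Mb
Total: 167737.1 Mb = 20967.1 MB.
At 40 Mbps: 167737.1 / 40 = 4193 s ≈ 69.9 minutes.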